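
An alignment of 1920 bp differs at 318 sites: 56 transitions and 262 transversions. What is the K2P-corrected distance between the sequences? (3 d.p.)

0.188

P = 56/1920 ≈ 0.029167 and Q = 262/1920 ≈ 0.136458.
Under the Kimura two-parameter model, d = −½ ln(1 − 2P − Q) − ¼ ln(1 − 2Q).
1 − 2P − Q = 0.805208, giving −½ ln(0.805208) = 0.108327.
1 − 2Q = 0.727084, giving −¼ ln(0.727084) = 0.079678.
d = 0.108327 + 0.079678 = 0.188005.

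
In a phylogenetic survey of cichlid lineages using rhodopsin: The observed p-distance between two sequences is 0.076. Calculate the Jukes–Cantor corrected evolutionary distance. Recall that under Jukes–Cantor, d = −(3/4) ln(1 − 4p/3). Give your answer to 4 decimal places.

d = −(3/4) ln(1 − 4p/3) = −0.75 ln(1 − 0.101333) = −0.75 ln(0.898667)
  = −0.75 × (-0.106843) = 0.080132 substitutions/site.

0.0801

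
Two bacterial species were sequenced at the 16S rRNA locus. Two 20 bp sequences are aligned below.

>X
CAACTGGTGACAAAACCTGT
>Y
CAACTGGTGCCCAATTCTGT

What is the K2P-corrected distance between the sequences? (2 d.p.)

Of 20 sites, 1 differences are transitions and 3 are transversions, so P = 1/20 = 0.05 and Q = 3/20 = 0.15.
Under the Kimura two-parameter model, d = −½ ln(1 − 2P − Q) − ¼ ln(1 − 2Q).
1 − 2P − Q = 0.75, giving −½ ln(0.75) = 0.143841.
1 − 2Q = 0.7, giving −¼ ln(0.7) = 0.089169.
d = 0.143841 + 0.089169 = 0.233010.

0.23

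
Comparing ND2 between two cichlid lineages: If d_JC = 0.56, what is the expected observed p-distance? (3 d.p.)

0.395

p = (3/4)(1 − e^(−4d/3)) = 0.75 × (1 − e^(-0.746667)) = 0.75 × (1 − 0.473944) = 0.394542.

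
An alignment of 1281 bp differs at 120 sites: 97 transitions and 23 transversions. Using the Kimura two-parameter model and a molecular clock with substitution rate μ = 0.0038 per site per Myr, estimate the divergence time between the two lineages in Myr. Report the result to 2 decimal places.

P = 97/1281 ≈ 0.075722 and Q = 23/1281 ≈ 0.017955.
Under the Kimura two-parameter model, d = −½ ln(1 − 2P − Q) − ¼ ln(1 − 2Q).
1 − 2P − Q = 0.830601, giving −½ ln(0.830601) = 0.092803.
1 − 2Q = 0.96409, giving −¼ ln(0.96409) = 0.009143.
d = 0.092803 + 0.009143 = 0.101946.
Under a molecular clock d = 2μt, so t = d/(2μ) = 0.101946 / (2 × 0.0038) = 13.41 Myr.

13.41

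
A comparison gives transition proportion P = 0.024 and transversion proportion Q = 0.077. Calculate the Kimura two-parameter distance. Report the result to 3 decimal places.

0.109

Under the Kimura two-parameter model, d = −½ ln(1 − 2P − Q) − ¼ ln(1 − 2Q).
1 − 2P − Q = 0.875, giving −½ ln(0.875) = 0.066766.
1 − 2Q = 0.846, giving −¼ ln(0.846) = 0.041809.
d = 0.066766 + 0.041809 = 0.108575.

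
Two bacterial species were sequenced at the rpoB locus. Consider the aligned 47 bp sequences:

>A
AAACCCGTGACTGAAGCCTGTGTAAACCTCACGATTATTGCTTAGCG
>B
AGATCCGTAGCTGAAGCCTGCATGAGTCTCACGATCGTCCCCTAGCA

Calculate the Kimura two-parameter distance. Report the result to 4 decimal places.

0.4908

Of 47 sites, 14 differences are transitions and 1 are transversions, so P = 14/47 ≈ 0.297872 and Q = 1/47 ≈ 0.021277.
Under the Kimura two-parameter model, d = −½ ln(1 − 2P − Q) − ¼ ln(1 − 2Q).
1 − 2P − Q = 0.382979, giving −½ ln(0.382979) = 0.479888.
1 − 2Q = 0.957446, giving −¼ ln(0.957446) = 0.010871.
d = 0.479888 + 0.010871 = 0.490759.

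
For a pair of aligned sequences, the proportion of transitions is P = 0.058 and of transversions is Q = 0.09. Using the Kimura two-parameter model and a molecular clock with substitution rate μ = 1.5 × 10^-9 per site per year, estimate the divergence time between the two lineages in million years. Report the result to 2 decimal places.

54.98

Under the Kimura two-parameter model, d = −½ ln(1 − 2P − Q) − ¼ ln(1 − 2Q).
1 − 2P − Q = 0.794, giving −½ ln(0.794) = 0.115336.
1 − 2Q = 0.82, giving −¼ ln(0.82) = 0.049613.
d = 0.115336 + 0.049613 = 0.164949.
Under a molecular clock d = 2μt, so t = d/(2μ) = 0.164949 / (2 × 1.5 × 10^-9) = 54.98 million years.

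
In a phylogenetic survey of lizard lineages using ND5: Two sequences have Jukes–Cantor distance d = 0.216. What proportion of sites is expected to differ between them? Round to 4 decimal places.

p = (3/4)(1 − e^(−4d/3)) = 0.75 × (1 − e^(-0.288)) = 0.75 × (1 − 0.749762) = 0.187679.

0.1877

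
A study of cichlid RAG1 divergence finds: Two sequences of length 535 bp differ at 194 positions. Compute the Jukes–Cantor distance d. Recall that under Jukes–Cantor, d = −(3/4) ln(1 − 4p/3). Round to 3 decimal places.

p = 194/535 ≈ 0.362617.
d = −(3/4) ln(1 − 4p/3) = −0.75 ln(1 − 0.483489) = −0.75 ln(0.516511)
  = −0.75 × (-0.660659) = 0.495494 substitutions/site.

0.495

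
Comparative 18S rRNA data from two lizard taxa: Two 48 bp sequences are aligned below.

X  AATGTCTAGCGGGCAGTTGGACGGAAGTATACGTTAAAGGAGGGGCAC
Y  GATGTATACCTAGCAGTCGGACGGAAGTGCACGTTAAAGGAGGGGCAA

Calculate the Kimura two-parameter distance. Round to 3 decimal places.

0.218

Of 48 sites, 5 differences are transitions and 4 are transversions, so P = 5/48 ≈ 0.104167 and Q = 4/48 ≈ 0.083333.
Under the Kimura two-parameter model, d = −½ ln(1 − 2P − Q) − ¼ ln(1 − 2Q).
1 − 2P − Q = 0.708333, giving −½ ln(0.708333) = 0.172420.
1 − 2Q = 0.833334, giving −¼ ln(0.833334) = 0.045580.
d = 0.172420 + 0.045580 = 0.218000.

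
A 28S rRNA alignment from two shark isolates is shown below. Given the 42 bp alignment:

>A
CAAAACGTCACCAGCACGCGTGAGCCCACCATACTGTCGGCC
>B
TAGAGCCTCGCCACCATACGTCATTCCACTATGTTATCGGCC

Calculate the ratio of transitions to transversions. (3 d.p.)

2.750

Transitions are A↔G and C↔T; transversions are all other mismatches.
Transitions: 11. Transversions: 4.
R = 11/4 = 2.750.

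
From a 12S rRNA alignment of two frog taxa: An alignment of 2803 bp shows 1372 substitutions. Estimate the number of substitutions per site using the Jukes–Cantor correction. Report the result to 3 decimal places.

p = 1372/2803 ≈ 0.489476.
d = −(3/4) ln(1 − 4p/3) = −0.75 ln(1 − 0.652635) = −0.75 ln(0.347365)
  = −0.75 × (-1.057379) = 0.793034 substitutions/site.

0.793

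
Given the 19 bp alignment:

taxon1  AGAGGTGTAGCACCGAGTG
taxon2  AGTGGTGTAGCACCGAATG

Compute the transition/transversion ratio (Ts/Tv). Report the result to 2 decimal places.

Transitions are A↔G and C↔T; transversions are all other mismatches.
Transitions: 1. Transversions: 1.
R = 1/1 = 1.00.

1.00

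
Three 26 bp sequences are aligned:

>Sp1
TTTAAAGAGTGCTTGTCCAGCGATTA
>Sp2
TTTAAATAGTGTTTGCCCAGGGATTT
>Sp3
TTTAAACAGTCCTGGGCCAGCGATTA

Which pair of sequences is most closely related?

Sp1–Sp2: 5/26 differ, p = 0.192, d = 0.222.
Sp1–Sp3: 4/26 differ, p = 0.154, d = 0.172.
Sp2–Sp3: 7/26 differ, p = 0.269, d = 0.334.
The smallest distance is between Sp1 and Sp3.

Sp1 and Sp3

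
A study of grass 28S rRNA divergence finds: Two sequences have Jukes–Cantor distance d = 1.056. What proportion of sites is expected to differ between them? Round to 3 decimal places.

p = (3/4)(1 − e^(−4d/3)) = 0.75 × (1 − e^(-1.408)) = 0.75 × (1 − 0.244632) = 0.566526.

0.567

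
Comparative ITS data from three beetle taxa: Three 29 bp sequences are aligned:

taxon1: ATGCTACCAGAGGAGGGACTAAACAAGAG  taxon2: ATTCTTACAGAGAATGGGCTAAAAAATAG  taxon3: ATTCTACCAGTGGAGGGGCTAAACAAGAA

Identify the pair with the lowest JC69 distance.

taxon1–taxon2: 8/29 differ, p = 0.276, d = 0.344.
taxon1–taxon3: 4/29 differ, p = 0.138, d = 0.152.
taxon2–taxon3: 8/29 differ, p = 0.276, d = 0.344.
The smallest distance is between taxon1 and taxon3.

taxon1 and taxon3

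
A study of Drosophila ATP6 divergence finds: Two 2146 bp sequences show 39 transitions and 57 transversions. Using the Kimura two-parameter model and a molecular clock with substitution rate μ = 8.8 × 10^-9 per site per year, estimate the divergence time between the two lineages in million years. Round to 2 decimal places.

2.62

P = 39/2146 ≈ 0.018173 and Q = 57/2146 ≈ 0.026561.
Under the Kimura two-parameter model, d = −½ ln(1 − 2P − Q) − ¼ ln(1 − 2Q).
1 − 2P − Q = 0.937093, giving −½ ln(0.937093) = 0.032486.
1 − 2Q = 0.946878, giving −¼ ln(0.946878) = 0.013646.
d = 0.032486 + 0.013646 = 0.046132.
Under a molecular clock d = 2μt, so t = d/(2μ) = 0.046132 / (2 × 8.8 × 10^-9) = 2.62 million years.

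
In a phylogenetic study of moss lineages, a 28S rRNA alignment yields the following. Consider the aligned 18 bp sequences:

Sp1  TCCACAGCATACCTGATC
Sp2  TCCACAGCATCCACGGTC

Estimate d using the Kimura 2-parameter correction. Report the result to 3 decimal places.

0.266

Of 18 sites, 2 differences are transitions and 2 are transversions, so P = 2/18 ≈ 0.111111 and Q = 2/18 ≈ 0.111111.
Under the Kimura two-parameter model, d = −½ ln(1 − 2P − Q) − ¼ ln(1 − 2Q).
1 − 2P − Q = 0.666667, giving −½ ln(0.666667) = 0.202732.
1 − 2Q = 0.777778, giving −¼ ln(0.777778) = 0.062829.
d = 0.202732 + 0.062829 = 0.265561.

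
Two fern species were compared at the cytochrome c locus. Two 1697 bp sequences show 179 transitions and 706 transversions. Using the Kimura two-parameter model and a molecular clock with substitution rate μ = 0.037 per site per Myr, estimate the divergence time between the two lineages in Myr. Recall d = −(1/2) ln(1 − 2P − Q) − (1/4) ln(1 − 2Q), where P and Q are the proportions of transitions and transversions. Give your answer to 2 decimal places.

12.69

P = 179/1697 ≈ 0.10548 and Q = 706/1697 ≈ 0.416028.
Under the Kimura two-parameter model, d = −½ ln(1 − 2P − Q) − ¼ ln(1 − 2Q).
1 − 2P − Q = 0.373012, giving −½ ln(0.373012) = 0.493072.
1 − 2Q = 0.167944, giving −¼ ln(0.167944) = 0.446031.
d = 0.493072 + 0.446031 = 0.939103.
Under a molecular clock d = 2μt, so t = d/(2μ) = 0.939103 / (2 × 0.037) = 12.69 Myr.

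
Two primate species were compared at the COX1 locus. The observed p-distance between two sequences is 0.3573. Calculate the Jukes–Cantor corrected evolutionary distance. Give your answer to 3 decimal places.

0.485

d = −(3/4) ln(1 − 4p/3) = −0.75 ln(1 − 0.4764) = −0.75 ln(0.5236)
  = −0.75 × (-0.647027) = 0.485270 substitutions/site.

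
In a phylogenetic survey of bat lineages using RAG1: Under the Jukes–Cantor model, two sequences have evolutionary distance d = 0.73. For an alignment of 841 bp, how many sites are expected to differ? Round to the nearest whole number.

Invert JC69: p = (3/4)(1 − e^(−4d/3)) = 0.75 × (1 − e^(-0.973333)) = 0.75 × (1 − 0.377822) = 0.466634.
Expected differing sites = pL ≈ 0.466634 × 841 = 392.439194 ≈ 392.

392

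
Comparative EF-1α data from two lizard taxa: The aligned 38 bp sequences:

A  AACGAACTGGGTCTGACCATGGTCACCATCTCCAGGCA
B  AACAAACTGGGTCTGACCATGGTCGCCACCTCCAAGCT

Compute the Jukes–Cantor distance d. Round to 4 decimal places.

0.1447

The sequences differ at 5 of 38 sites (4, 25, 29, 35, 38), so p = 5/38 ≈ 0.131579.
d = −(3/4) ln(1 − 4p/3) = −0.75 ln(1 − 0.175439) = −0.75 ln(0.824561)
  = −0.75 × (-0.192904) = 0.144678 substitutions/site.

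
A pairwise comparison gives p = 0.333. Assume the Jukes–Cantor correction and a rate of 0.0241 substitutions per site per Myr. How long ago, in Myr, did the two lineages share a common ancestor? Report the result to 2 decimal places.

d = −(3/4) ln(1 − 4p/3) = −0.75 ln(1 − 0.444) = −0.75 ln(0.556)
  = −0.75 × (-0.586987) = 0.440240 substitutions/site.
Under a molecular clock d = 2μt, so t = d/(2μ) = 0.440240 / (2 × 0.0241) = 9.13 Myr.

9.13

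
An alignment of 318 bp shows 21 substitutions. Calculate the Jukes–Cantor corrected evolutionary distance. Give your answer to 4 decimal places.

p = 21/318 ≈ 0.066038.
d = −(3/4) ln(1 − 4p/3) = −0.75 ln(1 − 0.088051) = −0.75 ln(0.911949)
  = −0.75 × (-0.092171) = 0.069128 substitutions/site.

0.0691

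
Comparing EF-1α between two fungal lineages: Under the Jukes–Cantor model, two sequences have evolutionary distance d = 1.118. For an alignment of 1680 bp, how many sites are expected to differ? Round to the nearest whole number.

Invert JC69: p = (3/4)(1 − e^(−4d/3)) = 0.75 × (1 − e^(-1.490667)) = 0.75 × (1 − 0.225222) = 0.581084.
Expected differing sites = pL ≈ 0.581084 × 1680 = 976.22112 ≈ 976.

976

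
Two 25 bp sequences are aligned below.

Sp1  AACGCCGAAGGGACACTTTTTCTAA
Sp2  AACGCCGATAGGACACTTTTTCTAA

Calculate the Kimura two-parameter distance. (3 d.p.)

0.085

Of 25 sites, 1 differences are transitions and 1 are transversions, so P = 1/25 = 0.04 and Q = 1/25 = 0.04.
Under the Kimura two-parameter model, d = −½ ln(1 − 2P − Q) − ¼ ln(1 − 2Q).
1 − 2P − Q = 0.88, giving −½ ln(0.88) = 0.063917.
1 − 2Q = 0.92, giving −¼ ln(0.92) = 0.020845.
d = 0.063917 + 0.020845 = 0.084762.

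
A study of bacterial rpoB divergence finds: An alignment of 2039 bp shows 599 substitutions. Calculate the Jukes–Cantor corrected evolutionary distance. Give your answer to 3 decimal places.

p = 599/2039 ≈ 0.293771.
d = −(3/4) ln(1 − 4p/3) = −0.75 ln(1 − 0.391695) = −0.75 ln(0.608305)
  = −0.75 × (-0.497079) = 0.372809 substitutions/site.

0.373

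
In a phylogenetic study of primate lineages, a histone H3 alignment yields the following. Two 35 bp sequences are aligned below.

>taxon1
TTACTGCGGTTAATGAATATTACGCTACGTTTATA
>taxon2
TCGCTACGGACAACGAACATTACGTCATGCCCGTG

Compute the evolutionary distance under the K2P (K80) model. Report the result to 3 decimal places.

Of 35 sites, 14 differences are transitions and 1 are transversions, so P = 14/35 = 0.4 and Q = 1/35 ≈ 0.028571.
Under the Kimura two-parameter model, d = −½ ln(1 − 2P − Q) − ¼ ln(1 − 2Q).
1 − 2P − Q = 0.171429, giving −½ ln(0.171429) = 0.881793.
1 − 2Q = 0.942858, giving −¼ ln(0.942858) = 0.014710.
d = 0.881793 + 0.014710 = 0.896503.

0.897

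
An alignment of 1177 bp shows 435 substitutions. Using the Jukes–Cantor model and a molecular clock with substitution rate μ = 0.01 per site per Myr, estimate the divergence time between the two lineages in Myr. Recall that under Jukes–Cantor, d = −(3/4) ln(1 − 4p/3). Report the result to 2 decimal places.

25.46

p = 435/1177 ≈ 0.369584.
d = −(3/4) ln(1 − 4p/3) = −0.75 ln(1 − 0.492779) = −0.75 ln(0.507221)
  = −0.75 × (-0.678808) = 0.509106 substitutions/site.
Under a molecular clock d = 2μt, so t = d/(2μ) = 0.509106 / (2 × 0.01) = 25.46 Myr.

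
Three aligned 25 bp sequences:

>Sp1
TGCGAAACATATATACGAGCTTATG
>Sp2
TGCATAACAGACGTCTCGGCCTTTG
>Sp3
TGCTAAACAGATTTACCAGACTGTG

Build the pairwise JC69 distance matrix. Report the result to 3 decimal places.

Sp1–Sp2: 11/25 sites differ → p = 0.44, d = −0.75 ln(1 − 0.586667) = 0.662626 ≈ 0.663.
Sp1–Sp3: 7/25 sites differ → p = 0.28, d = −0.75 ln(1 − 0.373333) = 0.350505 ≈ 0.351.
Sp2–Sp3: 9/25 sites differ → p = 0.36, d = −0.75 ln(1 − 0.48) = 0.490445 ≈ 0.490.

d(Sp1,Sp2) = 0.663, d(Sp1,Sp3) = 0.351, d(Sp2,Sp3) = 0.490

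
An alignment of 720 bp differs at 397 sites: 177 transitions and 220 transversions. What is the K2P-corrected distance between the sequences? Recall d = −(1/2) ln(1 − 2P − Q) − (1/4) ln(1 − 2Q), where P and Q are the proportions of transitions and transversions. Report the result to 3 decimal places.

P = 177/720 ≈ 0.245833 and Q = 220/720 ≈ 0.305556.
Under the Kimura two-parameter model, d = −½ ln(1 − 2P − Q) − ¼ ln(1 − 2Q).
1 − 2P − Q = 0.202778, giving −½ ln(0.202778) = 0.797822.
1 − 2Q = 0.388888, giving −¼ ln(0.388888) = 0.236116.
d = 0.797822 + 0.236116 = 1.033938.

1.034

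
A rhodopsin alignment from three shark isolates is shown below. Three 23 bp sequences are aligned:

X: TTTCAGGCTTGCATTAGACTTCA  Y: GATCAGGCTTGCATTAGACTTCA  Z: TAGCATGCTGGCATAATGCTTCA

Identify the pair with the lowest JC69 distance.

X–Y: 2/23 differ, p = 0.087, d = 0.092.
X–Z: 7/23 differ, p = 0.304, d = 0.390.
Y–Z: 7/23 differ, p = 0.304, d = 0.390.
The smallest distance is between X and Y.

X and Y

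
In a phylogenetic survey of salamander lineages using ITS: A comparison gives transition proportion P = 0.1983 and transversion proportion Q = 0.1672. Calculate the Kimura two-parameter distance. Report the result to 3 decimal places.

Under the Kimura two-parameter model, d = −½ ln(1 − 2P − Q) − ¼ ln(1 − 2Q).
1 − 2P − Q = 0.4362, giving −½ ln(0.4362) = 0.414827.
1 − 2Q = 0.6656, giving −¼ ln(0.6656) = 0.101767.
d = 0.414827 + 0.101767 = 0.516594.

0.517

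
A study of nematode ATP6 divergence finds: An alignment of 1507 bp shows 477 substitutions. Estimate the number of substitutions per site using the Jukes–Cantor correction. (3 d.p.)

0.411

p = 477/1507 ≈ 0.316523.
d = −(3/4) ln(1 − 4p/3) = −0.75 ln(1 − 0.422031) = −0.75 ln(0.577969)
  = −0.75 × (-0.548235) = 0.411176 substitutions/site.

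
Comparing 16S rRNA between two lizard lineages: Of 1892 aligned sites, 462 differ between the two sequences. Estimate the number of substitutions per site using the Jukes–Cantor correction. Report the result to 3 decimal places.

p = 462/1892 ≈ 0.244186.
d = −(3/4) ln(1 − 4p/3) = −0.75 ln(1 − 0.325581) = −0.75 ln(0.674419)
  = −0.75 × (-0.393904) = 0.295428 substitutions/site.

0.295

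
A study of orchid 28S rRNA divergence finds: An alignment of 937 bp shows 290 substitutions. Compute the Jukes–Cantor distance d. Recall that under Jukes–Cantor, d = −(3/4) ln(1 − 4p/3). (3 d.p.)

p = 290/937 ≈ 0.309498.
d = −(3/4) ln(1 − 4p/3) = −0.75 ln(1 − 0.412664) = −0.75 ln(0.587336)
  = −0.75 × (-0.532158) = 0.399119 substitutions/site.

0.399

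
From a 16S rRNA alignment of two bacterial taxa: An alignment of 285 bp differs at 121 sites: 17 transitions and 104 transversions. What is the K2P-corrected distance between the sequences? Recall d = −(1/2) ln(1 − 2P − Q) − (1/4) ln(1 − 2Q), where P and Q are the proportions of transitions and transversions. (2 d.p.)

0.66

P = 17/285 ≈ 0.059649 and Q = 104/285 ≈ 0.364912.
Under the Kimura two-parameter model, d = −½ ln(1 − 2P − Q) − ¼ ln(1 − 2Q).
1 − 2P − Q = 0.51579, giving −½ ln(0.51579) = 0.331028.
1 − 2Q = 0.270176, giving −¼ ln(0.270176) = 0.327170.
d = 0.331028 + 0.327170 = 0.658198.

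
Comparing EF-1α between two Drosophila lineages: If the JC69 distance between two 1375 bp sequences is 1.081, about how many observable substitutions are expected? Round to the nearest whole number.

787

Invert JC69: p = (3/4)(1 − e^(−4d/3)) = 0.75 × (1 − e^(-1.441333)) = 0.75 × (1 − 0.236612) = 0.572541.
Expected differing sites = pL ≈ 0.572541 × 1375 = 787.243875 ≈ 787.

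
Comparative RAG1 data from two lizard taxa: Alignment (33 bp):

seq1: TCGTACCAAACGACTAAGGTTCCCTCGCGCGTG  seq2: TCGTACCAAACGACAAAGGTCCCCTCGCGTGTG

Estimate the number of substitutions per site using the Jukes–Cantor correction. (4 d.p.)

0.0969

The sequences differ at 3 of 33 sites (15, 21, 30), so p = 3/33 ≈ 0.090909.
d = −(3/4) ln(1 − 4p/3) = −0.75 ln(1 − 0.121212) = −0.75 ln(0.878788)
  = −0.75 × (-0.129212) = 0.096909 substitutions/site.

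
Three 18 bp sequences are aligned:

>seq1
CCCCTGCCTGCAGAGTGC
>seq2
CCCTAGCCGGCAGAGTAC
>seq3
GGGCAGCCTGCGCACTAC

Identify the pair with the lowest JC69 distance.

seq1 and seq2

seq1–seq2: 4/18 differ, p = 0.222, d = 0.264.
seq1–seq3: 8/18 differ, p = 0.444, d = 0.673.
seq2–seq3: 8/18 differ, p = 0.444, d = 0.673.
The smallest distance is between seq1 and seq2.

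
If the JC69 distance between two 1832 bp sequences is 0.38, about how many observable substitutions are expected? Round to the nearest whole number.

546

Invert JC69: p = (3/4)(1 − e^(−4d/3)) = 0.75 × (1 − e^(-0.506667)) = 0.75 × (1 − 0.602500) = 0.298125.
Expected differing sites = pL ≈ 0.298125 × 1832 = 546.165 ≈ 546.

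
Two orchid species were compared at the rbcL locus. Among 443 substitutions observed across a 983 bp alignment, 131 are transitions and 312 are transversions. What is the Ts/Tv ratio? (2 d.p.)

R = 131/312 = 0.419871… ≈ 0.42 (to 2 d.p.).

0.42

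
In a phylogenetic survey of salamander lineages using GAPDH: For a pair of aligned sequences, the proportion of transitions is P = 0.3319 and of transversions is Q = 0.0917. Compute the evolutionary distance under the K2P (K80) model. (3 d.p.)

0.755

Under the Kimura two-parameter model, d = −½ ln(1 − 2P − Q) − ¼ ln(1 − 2Q).
1 − 2P − Q = 0.2445, giving −½ ln(0.2445) = 0.704270.
1 − 2Q = 0.8166, giving −¼ ln(0.8166) = 0.050651.
d = 0.704270 + 0.050651 = 0.754921.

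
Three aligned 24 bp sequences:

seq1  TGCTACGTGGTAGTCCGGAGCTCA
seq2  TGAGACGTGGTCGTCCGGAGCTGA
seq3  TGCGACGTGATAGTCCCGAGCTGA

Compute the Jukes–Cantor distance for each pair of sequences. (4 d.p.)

seq1–seq2: 4/24 sites differ → p ≈ 0.166667, d = −0.75 ln(1 − 0.222223) = 0.188487 ≈ 0.1885.
seq1–seq3: 4/24 sites differ → p ≈ 0.166667, d = −0.75 ln(1 − 0.222223) = 0.188487 ≈ 0.1885.
seq2–seq3: 4/24 sites differ → p ≈ 0.166667, d = −0.75 ln(1 − 0.222223) = 0.188487 ≈ 0.1885.

d(seq1,seq2) = 0.1885, d(seq1,seq3) = 0.1885, d(seq2,seq3) = 0.1885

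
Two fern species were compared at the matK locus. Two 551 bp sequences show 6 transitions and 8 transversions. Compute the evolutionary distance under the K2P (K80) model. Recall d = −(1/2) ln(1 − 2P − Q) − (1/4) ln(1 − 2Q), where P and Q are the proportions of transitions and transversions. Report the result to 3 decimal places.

0.026

P = 6/551 ≈ 0.010889 and Q = 8/551 ≈ 0.014519.
Under the Kimura two-parameter model, d = −½ ln(1 − 2P − Q) − ¼ ln(1 − 2Q).
1 − 2P − Q = 0.963703, giving −½ ln(0.963703) = 0.018486.
1 − 2Q = 0.970962, giving −¼ ln(0.970962) = 0.007367.
d = 0.018486 + 0.007367 = 0.025853.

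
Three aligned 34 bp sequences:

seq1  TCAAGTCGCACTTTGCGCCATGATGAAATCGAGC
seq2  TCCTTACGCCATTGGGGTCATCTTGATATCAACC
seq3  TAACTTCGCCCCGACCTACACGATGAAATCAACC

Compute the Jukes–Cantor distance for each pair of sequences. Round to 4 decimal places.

seq1–seq2: 14/34 sites differ → p ≈ 0.411765, d = −0.75 ln(1 − 0.54902) = 0.597249 ≈ 0.5972.
seq1–seq3: 13/34 sites differ → p ≈ 0.382353, d = −0.75 ln(1 − 0.509804) = 0.534712 ≈ 0.5347.
seq2–seq3: 16/34 sites differ → p ≈ 0.470588, d = −0.75 ln(1 − 0.627451) = 0.740540 ≈ 0.7405.

d(seq1,seq2) = 0.5972, d(seq1,seq3) = 0.5347, d(seq2,seq3) = 0.7405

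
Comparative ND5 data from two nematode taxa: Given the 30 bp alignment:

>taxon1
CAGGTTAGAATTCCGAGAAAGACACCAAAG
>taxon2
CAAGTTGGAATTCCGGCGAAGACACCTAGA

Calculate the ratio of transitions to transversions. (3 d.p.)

Transitions are A↔G and C↔T; transversions are all other mismatches.
Transitions: 6. Transversions: 2.
R = 6/2 = 3.000.

3.000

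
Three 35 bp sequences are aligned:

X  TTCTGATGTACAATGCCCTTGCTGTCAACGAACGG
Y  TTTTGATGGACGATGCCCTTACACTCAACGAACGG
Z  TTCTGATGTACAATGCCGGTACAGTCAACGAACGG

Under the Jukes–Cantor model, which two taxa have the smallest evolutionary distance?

X and Z

X–Y: 6/35 differ, p = 0.171, d = 0.195.
X–Z: 4/35 differ, p = 0.114, d = 0.124.
Y–Z: 6/35 differ, p = 0.171, d = 0.195.
The smallest distance is between X and Z.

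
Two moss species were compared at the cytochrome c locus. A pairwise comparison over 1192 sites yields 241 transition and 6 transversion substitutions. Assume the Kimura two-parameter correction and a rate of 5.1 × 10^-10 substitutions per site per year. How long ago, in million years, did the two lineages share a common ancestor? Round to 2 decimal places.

260.62

P = 241/1192 ≈ 0.202181 and Q = 6/1192 ≈ 0.005034.
Under the Kimura two-parameter model, d = −½ ln(1 − 2P − Q) − ¼ ln(1 − 2Q).
1 − 2P − Q = 0.590604, giving −½ ln(0.590604) = 0.263305.
1 − 2Q = 0.989932, giving −¼ ln(0.989932) = 0.002530.
d = 0.263305 + 0.002530 = 0.265835.
Under a molecular clock d = 2μt, so t = d/(2μ) = 0.265835 / (2 × 5.1 × 10^-10) = 260.62 million years.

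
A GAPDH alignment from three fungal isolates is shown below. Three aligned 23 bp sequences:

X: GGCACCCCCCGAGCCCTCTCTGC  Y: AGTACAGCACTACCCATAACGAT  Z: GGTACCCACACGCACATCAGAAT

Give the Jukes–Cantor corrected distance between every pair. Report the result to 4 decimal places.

X–Y: 13/23 sites differ → p ≈ 0.565217, d = −0.75 ln(1 − 0.753623) = 1.050669 ≈ 1.0507.
X–Z: 13/23 sites differ → p ≈ 0.565217, d = −0.75 ln(1 − 0.753623) = 1.050669 ≈ 1.0507.
Y–Z: 12/23 sites differ → p ≈ 0.521739, d = −0.75 ln(1 − 0.695652) = 0.892188 ≈ 0.8922.

d(X,Y) = 1.0507, d(X,Z) = 1.0507, d(Y,Z) = 0.8922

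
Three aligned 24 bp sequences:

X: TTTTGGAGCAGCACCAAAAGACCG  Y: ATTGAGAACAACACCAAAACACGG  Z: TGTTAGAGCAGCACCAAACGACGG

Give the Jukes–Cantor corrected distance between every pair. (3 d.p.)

d(X,Y) = 0.369, d(X,Z) = 0.188, d(Y,Z) = 0.369

X–Y: 7/24 sites differ → p ≈ 0.291667, d = −0.75 ln(1 − 0.388889) = 0.369358 ≈ 0.369.
X–Z: 4/24 sites differ → p ≈ 0.166667, d = −0.75 ln(1 − 0.222223) = 0.188487 ≈ 0.188.
Y–Z: 7/24 sites differ → p ≈ 0.291667, d = −0.75 ln(1 − 0.388889) = 0.369358 ≈ 0.369.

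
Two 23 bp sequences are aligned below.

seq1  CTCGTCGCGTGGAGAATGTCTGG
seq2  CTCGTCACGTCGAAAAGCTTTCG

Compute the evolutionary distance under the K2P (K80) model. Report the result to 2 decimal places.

0.39

Of 23 sites, 3 differences are transitions and 4 are transversions, so P = 3/23 ≈ 0.130435 and Q = 4/23 ≈ 0.173913.
Under the Kimura two-parameter model, d = −½ ln(1 − 2P − Q) − ¼ ln(1 − 2Q).
1 − 2P − Q = 0.565217, giving −½ ln(0.565217) = 0.285273.
1 − 2Q = 0.652174, giving −¼ ln(0.652174) = 0.106861.
d = 0.285273 + 0.106861 = 0.392134.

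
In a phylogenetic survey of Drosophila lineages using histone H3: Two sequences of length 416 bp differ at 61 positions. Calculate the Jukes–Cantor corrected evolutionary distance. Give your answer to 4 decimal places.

0.1632

p = 61/416 ≈ 0.146635.
d = −(3/4) ln(1 − 4p/3) = −0.75 ln(1 − 0.195513) = −0.75 ln(0.804487)
  = −0.75 × (-0.217550) = 0.163163 substitutions/site.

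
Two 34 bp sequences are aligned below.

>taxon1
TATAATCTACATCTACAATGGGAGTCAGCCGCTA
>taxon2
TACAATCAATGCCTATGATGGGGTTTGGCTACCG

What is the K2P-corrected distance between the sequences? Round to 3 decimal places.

Of 34 sites, 13 differences are transitions and 2 are transversions, so P = 13/34 ≈ 0.382353 and Q = 2/34 ≈ 0.058824.
Under the Kimura two-parameter model, d = −½ ln(1 − 2P − Q) − ¼ ln(1 − 2Q).
1 − 2P − Q = 0.17647, giving −½ ln(0.17647) = 0.867302.
1 − 2Q = 0.882352, giving −¼ ln(0.882352) = 0.031291.
d = 0.867302 + 0.031291 = 0.898593.

0.899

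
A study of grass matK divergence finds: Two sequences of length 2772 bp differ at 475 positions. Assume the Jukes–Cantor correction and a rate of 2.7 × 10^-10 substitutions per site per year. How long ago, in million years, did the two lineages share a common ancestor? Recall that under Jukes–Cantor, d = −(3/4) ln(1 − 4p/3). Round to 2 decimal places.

360.26

p = 475/2772 ≈ 0.171356.
d = −(3/4) ln(1 − 4p/3) = −0.75 ln(1 − 0.228475) = −0.75 ln(0.771525)
  = −0.75 × (-0.259386) = 0.194540 substitutions/site.
Under a molecular clock d = 2μt, so t = d/(2μ) = 0.194540 / (2 × 2.7 × 10^-10) = 360.26 million years.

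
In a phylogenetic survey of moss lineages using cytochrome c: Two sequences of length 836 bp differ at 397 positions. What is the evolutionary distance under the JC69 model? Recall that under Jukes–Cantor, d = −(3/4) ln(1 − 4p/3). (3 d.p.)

p = 397/836 ≈ 0.47488.
d = −(3/4) ln(1 − 4p/3) = −0.75 ln(1 − 0.633173) = −0.75 ln(0.366827)
  = −0.75 × (-1.002865) = 0.752149 substitutions/site.

0.752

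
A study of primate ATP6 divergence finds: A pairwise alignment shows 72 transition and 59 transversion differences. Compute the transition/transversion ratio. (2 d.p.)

1.22

R = 72/59 = 1.220338… ≈ 1.22 (to 2 d.p.).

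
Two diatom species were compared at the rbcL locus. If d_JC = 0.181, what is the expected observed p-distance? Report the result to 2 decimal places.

p = (3/4)(1 − e^(−4d/3)) = 0.75 × (1 − e^(-0.241333)) = 0.75 × (1 − 0.785580) = 0.160815.

0.16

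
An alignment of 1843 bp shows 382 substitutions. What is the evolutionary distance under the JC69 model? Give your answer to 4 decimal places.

p = 382/1843 ≈ 0.207271.
d = −(3/4) ln(1 − 4p/3) = −0.75 ln(1 − 0.276361) = −0.75 ln(0.723639)
  = −0.75 × (-0.323463) = 0.242597 substitutions/site.

0.2426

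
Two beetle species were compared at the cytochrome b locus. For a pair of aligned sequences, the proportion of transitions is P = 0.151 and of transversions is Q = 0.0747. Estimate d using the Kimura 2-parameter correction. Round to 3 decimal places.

Under the Kimura two-parameter model, d = −½ ln(1 − 2P − Q) − ¼ ln(1 − 2Q).
1 − 2P − Q = 0.6233, giving −½ ln(0.6233) = 0.236364.
1 − 2Q = 0.8506, giving −¼ ln(0.8506) = 0.040453.
d = 0.236364 + 0.040453 = 0.276817.

0.277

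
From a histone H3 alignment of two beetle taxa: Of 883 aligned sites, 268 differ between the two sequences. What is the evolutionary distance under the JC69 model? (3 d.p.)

p = 268/883 ≈ 0.303511.
d = −(3/4) ln(1 − 4p/3) = −0.75 ln(1 − 0.404681) = −0.75 ln(0.595319)
  = −0.75 × (-0.518658) = 0.388994 substitutions/site.

0.389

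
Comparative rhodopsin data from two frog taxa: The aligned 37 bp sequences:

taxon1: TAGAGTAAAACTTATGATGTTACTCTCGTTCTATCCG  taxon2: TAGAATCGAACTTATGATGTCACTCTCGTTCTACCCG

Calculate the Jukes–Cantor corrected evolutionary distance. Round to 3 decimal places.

The sequences differ at 5 of 37 sites (5, 7, 8, 21, 34), so p = 5/37 ≈ 0.135135.
d = −(3/4) ln(1 − 4p/3) = −0.75 ln(1 − 0.18018) = −0.75 ln(0.81982)
  = −0.75 × (-0.198670) = 0.149003 substitutions/site.

0.149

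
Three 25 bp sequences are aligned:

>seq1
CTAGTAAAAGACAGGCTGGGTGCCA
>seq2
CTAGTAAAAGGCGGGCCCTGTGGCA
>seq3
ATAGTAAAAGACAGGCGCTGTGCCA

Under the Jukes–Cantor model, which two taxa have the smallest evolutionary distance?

seq1–seq2: 6/25 differ, p = 0.240, d = 0.289.
seq1–seq3: 4/25 differ, p = 0.160, d = 0.180.
seq2–seq3: 5/25 differ, p = 0.200, d = 0.233.
The smallest distance is between seq1 and seq3.

seq1 and seq3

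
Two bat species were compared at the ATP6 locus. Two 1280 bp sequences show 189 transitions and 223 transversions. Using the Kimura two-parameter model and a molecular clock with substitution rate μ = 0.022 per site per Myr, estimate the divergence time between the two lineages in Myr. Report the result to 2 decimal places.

9.64

P = 189/1280 ≈ 0.147656 and Q = 223/1280 ≈ 0.174219.
Under the Kimura two-parameter model, d = −½ ln(1 − 2P − Q) − ¼ ln(1 − 2Q).
1 − 2P − Q = 0.530469, giving −½ ln(0.530469) = 0.316997.
1 − 2Q = 0.651562, giving −¼ ln(0.651562) = 0.107096.
d = 0.316997 + 0.107096 = 0.424093.
Under a molecular clock d = 2μt, so t = d/(2μ) = 0.424093 / (2 × 0.022) = 9.64 Myr.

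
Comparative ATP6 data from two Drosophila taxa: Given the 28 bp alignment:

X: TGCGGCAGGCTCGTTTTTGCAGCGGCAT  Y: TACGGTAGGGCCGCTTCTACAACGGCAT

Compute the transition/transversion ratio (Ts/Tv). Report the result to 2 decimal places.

Transitions are A↔G and C↔T; transversions are all other mismatches.
Transitions: 7. Transversions: 1.
R = 7/1 = 7.00.

7.00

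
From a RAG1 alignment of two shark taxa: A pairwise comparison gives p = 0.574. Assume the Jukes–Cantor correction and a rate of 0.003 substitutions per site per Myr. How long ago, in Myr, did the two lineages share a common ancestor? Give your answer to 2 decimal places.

181.20

d = −(3/4) ln(1 − 4p/3) = −0.75 ln(1 − 0.765333) = −0.75 ln(0.234667)
  = −0.75 × (-1.449588) = 1.087191 substitutions/site.
Under a molecular clock d = 2μt, so t = d/(2μ) = 1.087191 / (2 × 0.003) = 181.20 Myr.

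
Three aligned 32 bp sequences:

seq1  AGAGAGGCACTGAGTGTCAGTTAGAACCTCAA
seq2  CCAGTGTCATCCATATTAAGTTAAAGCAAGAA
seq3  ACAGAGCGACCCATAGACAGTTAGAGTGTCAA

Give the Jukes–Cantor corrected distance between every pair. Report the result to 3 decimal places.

seq1–seq2: 16/32 sites differ → p = 0.5, d = −0.75 ln(1 − 0.666667) = 0.823960 ≈ 0.824.
seq1–seq3: 11/32 sites differ → p = 0.34375, d = −0.75 ln(1 − 0.458333) = 0.459828 ≈ 0.460.
seq2–seq3: 13/32 sites differ → p = 0.40625, d = −0.75 ln(1 − 0.541667) = 0.585119 ≈ 0.585.

d(seq1,seq2) = 0.824, d(seq1,seq3) = 0.460, d(seq2,seq3) = 0.585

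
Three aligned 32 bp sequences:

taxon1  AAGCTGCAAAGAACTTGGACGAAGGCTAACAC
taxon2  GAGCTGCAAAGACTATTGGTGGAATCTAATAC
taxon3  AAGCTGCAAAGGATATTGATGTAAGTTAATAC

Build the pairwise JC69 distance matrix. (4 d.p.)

taxon1–taxon2: 11/32 sites differ → p = 0.34375, d = −0.75 ln(1 − 0.458333) = 0.459828 ≈ 0.4598.
taxon1–taxon3: 9/32 sites differ → p = 0.28125, d = −0.75 ln(1 − 0.375) = 0.352503 ≈ 0.3525.
taxon2–taxon3: 7/32 sites differ → p = 0.21875, d = −0.75 ln(1 − 0.291667) = 0.258631 ≈ 0.2586.

d(taxon1,taxon2) = 0.4598, d(taxon1,taxon3) = 0.3525, d(taxon2,taxon3) = 0.2586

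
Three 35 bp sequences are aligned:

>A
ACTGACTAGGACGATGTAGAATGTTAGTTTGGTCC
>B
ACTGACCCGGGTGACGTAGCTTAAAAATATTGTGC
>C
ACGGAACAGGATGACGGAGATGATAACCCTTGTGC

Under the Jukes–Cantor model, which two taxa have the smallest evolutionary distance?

A–B: 14/35 differ, p = 0.400, d = 0.572.
A–C: 15/35 differ, p = 0.429, d = 0.635.
B–C: 11/35 differ, p = 0.314, d = 0.407.
The smallest distance is between B and C.

B and C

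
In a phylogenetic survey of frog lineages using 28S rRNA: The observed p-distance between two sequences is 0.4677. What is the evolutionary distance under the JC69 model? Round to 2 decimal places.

0.73

d = −(3/4) ln(1 − 4p/3) = −0.75 ln(1 − 0.6236) = −0.75 ln(0.3764)
  = −0.75 × (-0.977103) = 0.732827 substitutions/site.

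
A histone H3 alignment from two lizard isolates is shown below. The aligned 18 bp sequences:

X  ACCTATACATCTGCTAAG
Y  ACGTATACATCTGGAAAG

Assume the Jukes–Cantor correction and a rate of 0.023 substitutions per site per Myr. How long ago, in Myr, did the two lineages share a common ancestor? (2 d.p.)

4.10

The sequences differ at 3 of 18 sites (3, 14, 15), so p = 3/18 ≈ 0.166667.
d = −(3/4) ln(1 − 4p/3) = −0.75 ln(1 − 0.222223) = −0.75 ln(0.777777)
  = −0.75 × (-0.251315) = 0.188486 substitutions/site.
Under a molecular clock d = 2μt, so t = d/(2μ) = 0.188486 / (2 × 0.023) = 4.10 Myr.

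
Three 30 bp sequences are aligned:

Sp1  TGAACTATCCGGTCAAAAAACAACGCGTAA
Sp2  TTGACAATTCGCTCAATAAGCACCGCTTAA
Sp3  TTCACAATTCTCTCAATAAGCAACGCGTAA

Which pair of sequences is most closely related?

Sp2 and Sp3

Sp1–Sp2: 9/30 differ, p = 0.300, d = 0.383.
Sp1–Sp3: 8/30 differ, p = 0.267, d = 0.330.
Sp2–Sp3: 4/30 differ, p = 0.133, d = 0.147.
The smallest distance is between Sp2 and Sp3.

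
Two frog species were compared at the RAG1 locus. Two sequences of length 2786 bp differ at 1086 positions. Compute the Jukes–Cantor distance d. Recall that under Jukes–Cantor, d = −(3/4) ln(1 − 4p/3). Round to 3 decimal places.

p = 1086/2786 ≈ 0.389806.
d = −(3/4) ln(1 − 4p/3) = −0.75 ln(1 − 0.519741) = −0.75 ln(0.480259)
  = −0.75 × (-0.733430) = 0.550073 substitutions/site.

0.550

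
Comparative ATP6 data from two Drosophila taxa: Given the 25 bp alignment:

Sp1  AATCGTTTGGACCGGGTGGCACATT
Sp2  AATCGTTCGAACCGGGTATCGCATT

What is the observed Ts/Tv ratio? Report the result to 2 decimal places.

Transitions are A↔G and C↔T; transversions are all other mismatches.
Transitions: 4. Transversions: 1.
R = 4/1 = 4.00.

4.00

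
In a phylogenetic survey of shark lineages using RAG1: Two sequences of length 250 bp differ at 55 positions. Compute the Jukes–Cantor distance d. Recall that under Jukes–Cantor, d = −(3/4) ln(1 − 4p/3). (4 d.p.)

p = 55/250 = 0.22.
d = −(3/4) ln(1 − 4p/3) = −0.75 ln(1 − 0.293333) = −0.75 ln(0.706667)
  = −0.75 × (-0.347196) = 0.260397 substitutions/site.

0.2604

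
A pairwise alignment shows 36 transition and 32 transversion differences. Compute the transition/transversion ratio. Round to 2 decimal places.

R = 36/32 = 1.125 ≈ 1.13 (to 2 d.p.).

1.13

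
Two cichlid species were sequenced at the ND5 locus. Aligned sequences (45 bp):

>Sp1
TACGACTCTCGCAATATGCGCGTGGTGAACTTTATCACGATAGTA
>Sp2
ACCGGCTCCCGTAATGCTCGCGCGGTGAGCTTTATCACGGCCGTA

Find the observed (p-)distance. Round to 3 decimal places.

The sequences differ at 13 of 45 positions.
p = 13/45 = 0.288888… ≈ 0.289 (to 3 d.p.).

0.289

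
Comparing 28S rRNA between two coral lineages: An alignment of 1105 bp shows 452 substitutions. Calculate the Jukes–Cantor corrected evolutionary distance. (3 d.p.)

0.591

p = 452/1105 ≈ 0.40905.
d = −(3/4) ln(1 − 4p/3) = −0.75 ln(1 − 0.5454) = −0.75 ln(0.4546)
  = −0.75 × (-0.788337) = 0.591253 substitutions/site.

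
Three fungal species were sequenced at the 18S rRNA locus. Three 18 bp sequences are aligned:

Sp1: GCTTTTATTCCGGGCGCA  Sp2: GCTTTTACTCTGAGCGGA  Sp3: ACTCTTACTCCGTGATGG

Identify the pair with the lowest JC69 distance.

Sp1–Sp2: 4/18 differ, p = 0.222, d = 0.264.
Sp1–Sp3: 8/18 differ, p = 0.444, d = 0.673.
Sp2–Sp3: 7/18 differ, p = 0.389, d = 0.548.
The smallest distance is between Sp1 and Sp2.

Sp1 and Sp2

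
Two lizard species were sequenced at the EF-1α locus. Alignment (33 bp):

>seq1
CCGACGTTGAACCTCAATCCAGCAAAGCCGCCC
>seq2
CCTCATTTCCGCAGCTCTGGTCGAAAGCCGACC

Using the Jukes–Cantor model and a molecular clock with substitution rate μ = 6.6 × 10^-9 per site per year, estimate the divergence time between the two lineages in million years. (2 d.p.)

The sequences differ at 17 of 33 sites, so p = 17/33 ≈ 0.515152.
d = −(3/4) ln(1 − 4p/3) = −0.75 ln(1 − 0.686869) = −0.75 ln(0.313131)
  = −0.75 × (-1.161134) = 0.870851 substitutions/site.
Under a molecular clock d = 2μt, so t = d/(2μ) = 0.870851 / (2 × 6.6 × 10^-9) = 65.97 million years.

65.97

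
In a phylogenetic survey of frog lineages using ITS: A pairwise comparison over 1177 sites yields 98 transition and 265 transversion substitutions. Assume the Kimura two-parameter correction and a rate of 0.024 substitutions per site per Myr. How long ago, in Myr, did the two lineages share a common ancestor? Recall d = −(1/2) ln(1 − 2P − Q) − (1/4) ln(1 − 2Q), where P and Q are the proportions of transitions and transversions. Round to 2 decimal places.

8.29

P = 98/1177 ≈ 0.083263 and Q = 265/1177 ≈ 0.225149.
Under the Kimura two-parameter model, d = −½ ln(1 − 2P − Q) − ¼ ln(1 − 2Q).
1 − 2P − Q = 0.608325, giving −½ ln(0.608325) = 0.248523.
1 − 2Q = 0.549702, giving −¼ ln(0.549702) = 0.149595.
d = 0.248523 + 0.149595 = 0.398118.
Under a molecular clock d = 2μt, so t = d/(2μ) = 0.398118 / (2 × 0.024) = 8.29 Myr.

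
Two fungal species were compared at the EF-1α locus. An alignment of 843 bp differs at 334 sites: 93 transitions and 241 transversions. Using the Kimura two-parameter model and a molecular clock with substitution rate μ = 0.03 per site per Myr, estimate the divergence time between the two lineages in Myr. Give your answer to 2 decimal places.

9.42

P = 93/843 ≈ 0.11032 and Q = 241/843 ≈ 0.285884.
Under the Kimura two-parameter model, d = −½ ln(1 − 2P − Q) − ¼ ln(1 − 2Q).
1 − 2P − Q = 0.493476, giving −½ ln(0.493476) = 0.353141.
1 − 2Q = 0.428232, giving −¼ ln(0.428232) = 0.212023.
d = 0.353141 + 0.212023 = 0.565164.
Under a molecular clock d = 2μt, so t = d/(2μ) = 0.565164 / (2 × 0.03) = 9.42 Myr.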